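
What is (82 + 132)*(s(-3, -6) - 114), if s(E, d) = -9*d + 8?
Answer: -11128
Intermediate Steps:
s(E, d) = 8 - 9*d
(82 + 132)*(s(-3, -6) - 114) = (82 + 132)*((8 - 9*(-6)) - 114) = 214*((8 + 54) - 114) = 214*(62 - 114) = 214*(-52) = -11128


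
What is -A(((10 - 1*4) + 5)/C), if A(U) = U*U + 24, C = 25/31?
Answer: -131281/625 ≈ -210.05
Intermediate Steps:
C = 25/31 (C = 25*(1/31) = 25/31 ≈ 0.80645)
A(U) = 24 + U² (A(U) = U² + 24 = 24 + U²)
-A(((10 - 1*4) + 5)/C) = -(24 + (((10 - 1*4) + 5)/(25/31))²) = -(24 + (((10 - 4) + 5)*(31/25))²) = -(24 + ((6 + 5)*(31/25))²) = -(24 + (11*(31/25))²) = -(24 + (341/25)²) = -(24 + 116281/625) = -1*131281/625 = -131281/625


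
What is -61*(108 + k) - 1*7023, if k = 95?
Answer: -19406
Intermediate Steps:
-61*(108 + k) - 1*7023 = -61*(108 + 95) - 1*7023 = -61*203 - 7023 = -12383 - 7023 = -19406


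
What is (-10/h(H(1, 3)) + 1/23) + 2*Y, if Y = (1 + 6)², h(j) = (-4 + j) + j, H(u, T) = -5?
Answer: 15900/161 ≈ 98.758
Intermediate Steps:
h(j) = -4 + 2*j
Y = 49 (Y = 7² = 49)
(-10/h(H(1, 3)) + 1/23) + 2*Y = (-10/(-4 + 2*(-5)) + 1/23) + 2*49 = (-10/(-4 - 10) + 1*(1/23)) + 98 = (-10/(-14) + 1/23) + 98 = (-10*(-1/14) + 1/23) + 98 = (5/7 + 1/23) + 98 = 122/161 + 98 = 15900/161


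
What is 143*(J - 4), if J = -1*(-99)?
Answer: 13585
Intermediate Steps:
J = 99
143*(J - 4) = 143*(99 - 4) = 143*95 = 13585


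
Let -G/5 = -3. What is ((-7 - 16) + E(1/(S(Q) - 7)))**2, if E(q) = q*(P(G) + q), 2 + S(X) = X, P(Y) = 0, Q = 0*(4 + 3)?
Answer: 3467044/6561 ≈ 528.43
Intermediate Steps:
Q = 0 (Q = 0*7 = 0)
G = 15 (G = -5*(-3) = 15)
S(X) = -2 + X
E(q) = q**2 (E(q) = q*(0 + q) = q*q = q**2)
((-7 - 16) + E(1/(S(Q) - 7)))**2 = ((-7 - 16) + (1/((-2 + 0) - 7))**2)**2 = (-23 + (1/(-2 - 7))**2)**2 = (-23 + (1/(-9))**2)**2 = (-23 + (-1/9)**2)**2 = (-23 + 1/81)**2 = (-1862/81)**2 = 3467044/6561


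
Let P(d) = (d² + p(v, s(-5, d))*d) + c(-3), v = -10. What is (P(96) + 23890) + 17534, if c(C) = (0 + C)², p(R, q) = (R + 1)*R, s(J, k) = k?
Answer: 59289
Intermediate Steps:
p(R, q) = R*(1 + R) (p(R, q) = (1 + R)*R = R*(1 + R))
c(C) = C²
P(d) = 9 + d² + 90*d (P(d) = (d² + (-10*(1 - 10))*d) + (-3)² = (d² + (-10*(-9))*d) + 9 = (d² + 90*d) + 9 = 9 + d² + 90*d)
(P(96) + 23890) + 17534 = ((9 + 96² + 90*96) + 23890) + 17534 = ((9 + 9216 + 8640) + 23890) + 17534 = (17865 + 23890) + 17534 = 41755 + 17534 = 59289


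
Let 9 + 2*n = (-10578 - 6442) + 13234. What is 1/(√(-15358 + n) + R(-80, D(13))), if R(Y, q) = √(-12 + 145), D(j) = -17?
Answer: 2/(2*√133 + I*√69022) ≈ 0.00066323 - 0.0075544*I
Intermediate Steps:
n = -3795/2 (n = -9/2 + ((-10578 - 6442) + 13234)/2 = -9/2 + (-17020 + 13234)/2 = -9/2 + (½)*(-3786) = -9/2 - 1893 = -3795/2 ≈ -1897.5)
R(Y, q) = √133
1/(√(-15358 + n) + R(-80, D(13))) = 1/(√(-15358 - 3795/2) + √133) = 1/(√(-34511/2) + √133) = 1/(I*√69022/2 + √133) = 1/(√133 + I*√69022/2)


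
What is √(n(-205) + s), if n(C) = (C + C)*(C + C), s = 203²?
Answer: √209309 ≈ 457.50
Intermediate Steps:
s = 41209
n(C) = 4*C² (n(C) = (2*C)*(2*C) = 4*C²)
√(n(-205) + s) = √(4*(-205)² + 41209) = √(4*42025 + 41209) = √(168100 + 41209) = √209309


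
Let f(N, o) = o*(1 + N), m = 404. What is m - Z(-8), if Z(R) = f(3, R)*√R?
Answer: 404 + 64*I*√2 ≈ 404.0 + 90.51*I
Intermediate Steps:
Z(R) = 4*R^(3/2) (Z(R) = (R*(1 + 3))*√R = (R*4)*√R = (4*R)*√R = 4*R^(3/2))
m - Z(-8) = 404 - 4*(-8)^(3/2) = 404 - 4*(-16*I*√2) = 404 - (-64)*I*√2 = 404 + 64*I*√2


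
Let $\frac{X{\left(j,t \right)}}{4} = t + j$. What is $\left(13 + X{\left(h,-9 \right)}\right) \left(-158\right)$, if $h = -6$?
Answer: $7426$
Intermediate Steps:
$X{\left(j,t \right)} = 4 j + 4 t$ ($X{\left(j,t \right)} = 4 \left(t + j\right) = 4 \left(j + t\right) = 4 j + 4 t$)
$\left(13 + X{\left(h,-9 \right)}\right) \left(-158\right) = \left(13 + \left(4 \left(-6\right) + 4 \left(-9\right)\right)\right) \left(-158\right) = \left(13 - 60\right) \left(-158\right) = \left(-47\right) \left(-158\right) = 7426$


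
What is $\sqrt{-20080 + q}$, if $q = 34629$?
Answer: $\sqrt{14549} \approx 120.62$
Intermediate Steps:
$\sqrt{-20080 + q} = \sqrt{-20080 + 34629} = \sqrt{14549}$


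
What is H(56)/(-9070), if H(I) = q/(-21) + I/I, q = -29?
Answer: -5/19047 ≈ -0.00026251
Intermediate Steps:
H(I) = 50/21 (H(I) = -29/(-21) + I/I = -29*(-1/21) + 1 = 29/21 + 1 = 50/21)
H(56)/(-9070) = (50/21)/(-9070) = (50/21)*(-1/9070) = -5/19047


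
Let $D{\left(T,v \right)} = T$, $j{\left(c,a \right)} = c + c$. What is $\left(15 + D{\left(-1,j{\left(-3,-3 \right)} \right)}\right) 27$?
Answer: $378$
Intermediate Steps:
$j{\left(c,a \right)} = 2 c$
$\left(15 + D{\left(-1,j{\left(-3,-3 \right)} \right)}\right) 27 = \left(15 - 1\right) 27 = 14 \cdot 27 = 378$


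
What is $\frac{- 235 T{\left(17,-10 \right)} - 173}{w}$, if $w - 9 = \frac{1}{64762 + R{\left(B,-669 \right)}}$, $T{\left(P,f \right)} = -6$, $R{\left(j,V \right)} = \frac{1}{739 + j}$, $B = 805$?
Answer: $\frac{123690758373}{899934305} \approx 137.44$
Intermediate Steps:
$w = \frac{899934305}{99992529}$ ($w = 9 + \frac{1}{64762 + \frac{1}{739 + 805}} = 9 + \frac{1}{64762 + \frac{1}{1544}} = 9 + \frac{1}{\frac{99992529}{1544}} = 9 + \frac{1544}{99992529} = \frac{899934305}{99992529} \approx 9.0$)
$\frac{- 235 T{\left(17,-10 \right)} - 173}{w} = \frac{\left(-235\right) \left(-6\right) - 173}{\frac{899934305}{99992529}} = \left(1410 - 173\right) \frac{99992529}{899934305} = 1237 \cdot \frac{99992529}{899934305} = \frac{123690758373}{899934305}$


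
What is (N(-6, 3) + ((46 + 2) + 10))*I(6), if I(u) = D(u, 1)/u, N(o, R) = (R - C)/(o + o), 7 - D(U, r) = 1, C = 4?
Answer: 697/12 ≈ 58.083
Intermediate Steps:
D(U, r) = 6 (D(U, r) = 7 - 1*1 = 7 - 1 = 6)
N(o, R) = (-4 + R)/(2*o) (N(o, R) = (R - 1*4)/(o + o) = (R - 4)/((2*o)) = (-4 + R)*(1/(2*o)) = (-4 + R)/(2*o))
I(u) = 6/u
(N(-6, 3) + ((46 + 2) + 10))*I(6) = ((1/2)*(-4 + 3)/(-6) + ((46 + 2) + 10))*(6/6) = ((1/2)*(-1/6)*(-1) + (48 + 10))*(6*(1/6)) = (1/12 + 58)*1 = (697/12)*1 = 697/12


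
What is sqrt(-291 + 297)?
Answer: sqrt(6) ≈ 2.4495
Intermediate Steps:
sqrt(-291 + 297) = sqrt(6)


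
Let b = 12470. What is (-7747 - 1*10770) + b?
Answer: -6047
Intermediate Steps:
(-7747 - 1*10770) + b = (-7747 - 1*10770) + 12470 = (-7747 - 10770) + 12470 = -18517 + 12470 = -6047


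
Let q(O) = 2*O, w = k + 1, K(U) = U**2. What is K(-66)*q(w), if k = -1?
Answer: 0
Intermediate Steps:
w = 0 (w = -1 + 1 = 0)
K(-66)*q(w) = (-66)**2*(2*0) = 4356*0 = 0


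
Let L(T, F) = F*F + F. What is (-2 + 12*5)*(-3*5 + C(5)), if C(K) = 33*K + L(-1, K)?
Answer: 10440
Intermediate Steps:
L(T, F) = F + F**2 (L(T, F) = F**2 + F = F + F**2)
C(K) = 33*K + K*(1 + K)
(-2 + 12*5)*(-3*5 + C(5)) = (-2 + 12*5)*(-3*5 + 5*(34 + 5)) = (-2 + 60)*(-15 + 5*39) = 58*(-15 + 195) = 58*180 = 10440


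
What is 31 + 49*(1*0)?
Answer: 31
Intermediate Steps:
31 + 49*(1*0) = 31 + 49*0 = 31 + 0 = 31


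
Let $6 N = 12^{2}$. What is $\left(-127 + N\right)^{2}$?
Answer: $10609$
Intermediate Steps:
$N = 24$ ($N = \frac{12^{2}}{6} = \frac{1}{6} \cdot 144 = 24$)
$\left(-127 + N\right)^{2} = \left(-127 + 24\right)^{2} = \left(-103\right)^{2} = 10609$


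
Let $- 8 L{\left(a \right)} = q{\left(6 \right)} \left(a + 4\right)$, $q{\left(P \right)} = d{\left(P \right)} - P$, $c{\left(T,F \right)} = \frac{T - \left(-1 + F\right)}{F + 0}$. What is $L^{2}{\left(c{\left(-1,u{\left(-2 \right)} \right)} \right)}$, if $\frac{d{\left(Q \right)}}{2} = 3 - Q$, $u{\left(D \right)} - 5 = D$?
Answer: $\frac{81}{4} \approx 20.25$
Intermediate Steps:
$u{\left(D \right)} = 5 + D$
$d{\left(Q \right)} = 6 - 2 Q$ ($d{\left(Q \right)} = 2 \left(3 - Q\right) = 6 - 2 Q$)
$c{\left(T,F \right)} = \frac{1 + T - F}{F}$
$q{\left(P \right)} = 6 - 3 P$ ($q{\left(P \right)} = \left(6 - 2 P\right) - P = 6 - 3 P$)
$L{\left(a \right)} = 6 + \frac{3 a}{2}$ ($L{\left(a \right)} = - \frac{\left(6 - 18\right) \left(a + 4\right)}{8} = - \frac{\left(6 - 18\right) \left(4 + a\right)}{8} = - \frac{\left(-12\right) \left(4 + a\right)}{8} = - \frac{-48 - 12 a}{8} = 6 + \frac{3 a}{2}$)
$L^{2}{\left(c{\left(-1,u{\left(-2 \right)} \right)} \right)} = \left(6 + \frac{3 \frac{1 - 1 - \left(5 - 2\right)}{5 - 2}}{2}\right)^{2} = \left(6 + \frac{3 \frac{1 - 1 - 3}{3}}{2}\right)^{2} = \left(6 + \frac{3 \cdot \frac{1}{3} \left(-3\right)}{2}\right)^{2} = \left(6 + \frac{3}{2} \left(-1\right)\right)^{2} = \left(6 - \frac{3}{2}\right)^{2} = \left(\frac{9}{2}\right)^{2} = \frac{81}{4}$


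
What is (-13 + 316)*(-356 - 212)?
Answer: -172104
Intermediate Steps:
(-13 + 316)*(-356 - 212) = 303*(-568) = -172104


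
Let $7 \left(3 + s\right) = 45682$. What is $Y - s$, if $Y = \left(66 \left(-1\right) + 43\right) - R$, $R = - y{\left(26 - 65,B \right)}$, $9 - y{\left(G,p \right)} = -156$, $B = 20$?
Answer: $-6381$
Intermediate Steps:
$y{\left(G,p \right)} = 165$ ($y{\left(G,p \right)} = 9 - -156 = 9 + 156 = 165$)
$s = 6523$ ($s = -3 + \frac{1}{7} \cdot 45682 = -3 + 6526 = 6523$)
$R = -165$ ($R = \left(-1\right) 165 = -165$)
$Y = 142$ ($Y = \left(66 \left(-1\right) + 43\right) - -165 = \left(-66 + 43\right) + 165 = -23 + 165 = 142$)
$Y - s = 142 - 6523 = -6381$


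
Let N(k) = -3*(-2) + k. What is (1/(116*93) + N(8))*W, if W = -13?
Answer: -1963429/10788 ≈ -182.00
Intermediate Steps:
N(k) = 6 + k
(1/(116*93) + N(8))*W = (1/(116*93) + (6 + 8))*(-13) = ((1/116)*(1/93) + 14)*(-13) = (1/10788 + 14)*(-13) = (151033/10788)*(-13) = -1963429/10788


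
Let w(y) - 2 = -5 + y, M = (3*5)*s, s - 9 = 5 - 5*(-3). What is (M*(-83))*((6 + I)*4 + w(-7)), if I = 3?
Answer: -938730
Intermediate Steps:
s = 29 (s = 9 + (5 - 5*(-3)) = 9 + (5 + 15) = 9 + 20 = 29)
M = 435 (M = (3*5)*29 = 15*29 = 435)
w(y) = -3 + y (w(y) = 2 + (-5 + y) = -3 + y)
(M*(-83))*((6 + I)*4 + w(-7)) = (435*(-83))*((6 + 3)*4 + (-3 - 7)) = -36105*(9*4 - 10) = -36105*(36 - 10) = -36105*26 = -938730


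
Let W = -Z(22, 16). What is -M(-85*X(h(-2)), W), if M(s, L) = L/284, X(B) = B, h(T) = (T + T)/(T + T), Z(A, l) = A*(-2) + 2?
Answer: -21/142 ≈ -0.14789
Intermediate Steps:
Z(A, l) = 2 - 2*A (Z(A, l) = -2*A + 2 = 2 - 2*A)
h(T) = 1 (h(T) = (2*T)/((2*T)) = (2*T)*(1/(2*T)) = 1)
W = 42 (W = -(2 - 2*22) = -(2 - 44) = -1*(-42) = 42)
M(s, L) = L/284 (M(s, L) = L*(1/284) = L/284)
-M(-85*X(h(-2)), W) = -42/284 = -1*21/142 = -21/142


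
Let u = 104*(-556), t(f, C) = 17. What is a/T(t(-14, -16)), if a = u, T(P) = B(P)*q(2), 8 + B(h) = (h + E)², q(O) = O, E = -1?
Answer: -3614/31 ≈ -116.58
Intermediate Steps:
B(h) = -8 + (-1 + h)² (B(h) = -8 + (h - 1)² = -8 + (-1 + h)²)
T(P) = -16 + 2*(-1 + P)² (T(P) = (-8 + (-1 + P)²)*2 = -16 + 2*(-1 + P)²)
u = -57824
a = -57824
a/T(t(-14, -16)) = -57824/(-16 + 2*(-1 + 17)²) = -57824/(-16 + 2*16²) = -57824/(-16 + 2*256) = -57824/(-16 + 512) = -57824/496 = -57824*1/496 = -3614/31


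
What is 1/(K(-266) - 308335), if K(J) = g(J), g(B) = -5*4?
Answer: -1/308355 ≈ -3.2430e-6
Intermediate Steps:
g(B) = -20
K(J) = -20
1/(K(-266) - 308335) = 1/(-20 - 308335) = 1/(-308355) = -1/308355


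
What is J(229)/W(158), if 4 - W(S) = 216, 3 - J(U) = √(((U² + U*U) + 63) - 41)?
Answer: -3/212 + 3*√2914/106 ≈ 1.5136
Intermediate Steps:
J(U) = 3 - √(22 + 2*U²) (J(U) = 3 - √(((U² + U*U) + 63) - 41) = 3 - √(((U² + U²) + 63) - 41) = 3 - √((2*U² + 63) - 41) = 3 - √((63 + 2*U²) - 41) = 3 - √(22 + 2*U²))
W(S) = -212 (W(S) = 4 - 1*216 = 4 - 216 = -212)
J(229)/W(158) = (3 - √(22 + 2*229²))/(-212) = (3 - √(22 + 2*52441))*(-1/212) = (3 - √(22 + 104882))*(-1/212) = (3 - √104904)*(-1/212) = (3 - 6*√2914)*(-1/212) = -3/212 + 3*√2914/106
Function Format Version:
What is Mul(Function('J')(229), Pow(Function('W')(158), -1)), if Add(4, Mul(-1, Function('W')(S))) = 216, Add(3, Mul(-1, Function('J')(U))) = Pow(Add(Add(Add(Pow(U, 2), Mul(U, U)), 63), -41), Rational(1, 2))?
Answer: Add(Rational(-3, 212), Mul(Rational(3, 106), Pow(2914, Rational(1, 2)))) ≈ 1.5136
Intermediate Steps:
Function('J')(U) = Add(3, Mul(-1, Pow(Add(22, Mul(2, Pow(U, 2))), Rational(1, 2)))) (Function('J')(U) = Add(3, Mul(-1, Pow(Add(Add(Add(Pow(U, 2), Mul(U, U)), 63), -41), Rational(1, 2)))) = Add(3, Mul(-1, Pow(Add(Add(Add(Pow(U, 2), Pow(U, 2)), 63), -41), Rational(1, 2)))) = Add(3, Mul(-1, Pow(Add(Add(Mul(2, Pow(U, 2)), 63), -41), Rational(1, 2)))) = Add(3, Mul(-1, Pow(Add(Add(63, Mul(2, Pow(U, 2))), -41), Rational(1, 2)))) = Add(3, Mul(-1, Pow(Add(22, Mul(2, Pow(U, 2))), Rational(1, 2)))))
Function('W')(S) = -212 (Function('W')(S) = Add(4, Mul(-1, 216)) = Add(4, -216) = -212)
Mul(Function('J')(229), Pow(Function('W')(158), -1)) = Mul(Add(3, Mul(-1, Pow(Add(22, Mul(2, Pow(229, 2))), Rational(1, 2)))), Pow(-212, -1)) = Mul(Add(3, Mul(-1, Pow(Add(22, Mul(2, 52441)), Rational(1, 2)))), Rational(-1, 212)) = Mul(Add(3, Mul(-1, Pow(Add(22, 104882), Rational(1, 2)))), Rational(-1, 212)) = Mul(Add(3, Mul(-1, Pow(104904, Rational(1, 2)))), Rational(-1, 212)) = Mul(Add(3, Mul(-1, Mul(6, Pow(2914, Rational(1, 2))))), Rational(-1, 212)) = Mul(Add(3, Mul(-6, Pow(2914, Rational(1, 2)))), Rational(-1, 212)) = Add(Rational(-3, 212), Mul(Rational(3, 106), Pow(2914, Rational(1, 2))))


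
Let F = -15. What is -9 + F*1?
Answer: -24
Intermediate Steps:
-9 + F*1 = -9 - 15*1 = -9 - 15 = -24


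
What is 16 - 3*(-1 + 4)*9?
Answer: -65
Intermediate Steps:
16 - 3*(-1 + 4)*9 = 16 - 3*3*9 = 16 - 9*9 = 16 - 81 = -65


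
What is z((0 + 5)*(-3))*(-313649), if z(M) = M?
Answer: 4704735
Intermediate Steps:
z((0 + 5)*(-3))*(-313649) = ((0 + 5)*(-3))*(-313649) = (5*(-3))*(-313649) = -15*(-313649) = 4704735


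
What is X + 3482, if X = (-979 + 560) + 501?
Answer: 3564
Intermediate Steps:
X = 82 (X = -419 + 501 = 82)
X + 3482 = 82 + 3482 = 3564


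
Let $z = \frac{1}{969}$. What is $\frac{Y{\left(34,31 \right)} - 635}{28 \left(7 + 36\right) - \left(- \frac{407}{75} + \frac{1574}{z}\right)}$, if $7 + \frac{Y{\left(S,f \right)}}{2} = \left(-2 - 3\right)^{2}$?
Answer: $\frac{44925}{114299743} \approx 0.00039305$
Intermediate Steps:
$z = \frac{1}{969} \approx 0.001032$
$Y{\left(S,f \right)} = 36$ ($Y{\left(S,f \right)} = -14 + 2 \left(-2 - 3\right)^{2} = -14 + 2 \left(-5\right)^{2} = -14 + 2 \cdot 25 = -14 + 50 = 36$)
$\frac{Y{\left(34,31 \right)} - 635}{28 \left(7 + 36\right) - \left(- \frac{407}{75} + \frac{1574}{z}\right)} = \frac{36 - 635}{28 \left(7 + 36\right) - \left(1525206 - \frac{407}{75}\right)} = - \frac{599}{28 \cdot 43 - \frac{114390043}{75}} = - \frac{599}{1204 + \left(-1525206 + \frac{407}{75}\right)} = - \frac{599}{1204 - \frac{114390043}{75}} = - \frac{599}{- \frac{114299743}{75}} = \left(-599\right) \left(- \frac{75}{114299743}\right) = \frac{44925}{114299743}$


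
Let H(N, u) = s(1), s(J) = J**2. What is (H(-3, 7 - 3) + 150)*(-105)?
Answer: -15855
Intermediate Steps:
H(N, u) = 1 (H(N, u) = 1**2 = 1)
(H(-3, 7 - 3) + 150)*(-105) = (1 + 150)*(-105) = 151*(-105) = -15855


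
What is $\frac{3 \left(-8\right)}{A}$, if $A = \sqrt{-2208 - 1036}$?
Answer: $\frac{12 i \sqrt{811}}{811} \approx 0.42138 i$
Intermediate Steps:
$A = 2 i \sqrt{811}$ ($A = \sqrt{-3244} = 2 i \sqrt{811} \approx 56.956 i$)
$\frac{3 \left(-8\right)}{A} = \frac{3 \left(-8\right)}{2 i \sqrt{811}} = - 24 \left(- \frac{i \sqrt{811}}{1622}\right) = \frac{12 i \sqrt{811}}{811}$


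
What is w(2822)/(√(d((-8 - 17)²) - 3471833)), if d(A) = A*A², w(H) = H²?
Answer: 23987*√1227902/51779 ≈ 513.34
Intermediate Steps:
d(A) = A³
w(2822)/(√(d((-8 - 17)²) - 3471833)) = 2822²/(√(((-8 - 17)²)³ - 3471833)) = 7963684/(√(((-25)²)³ - 3471833)) = 7963684/(√(625³ - 3471833)) = 7963684/(√(244140625 - 3471833)) = 7963684/(√240668792) = 7963684/((14*√1227902)) = 7963684*(√1227902/17190628) = 23987*√1227902/51779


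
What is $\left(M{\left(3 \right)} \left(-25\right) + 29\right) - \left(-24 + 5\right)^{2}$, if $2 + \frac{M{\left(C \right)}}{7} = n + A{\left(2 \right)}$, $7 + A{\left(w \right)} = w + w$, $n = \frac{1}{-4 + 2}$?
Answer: $\frac{1261}{2} \approx 630.5$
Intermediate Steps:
$n = - \frac{1}{2}$ ($n = \frac{1}{-2} = - \frac{1}{2} \approx -0.5$)
$A{\left(w \right)} = -7 + 2 w$ ($A{\left(w \right)} = -7 + \left(w + w\right) = -7 + 2 w$)
$M{\left(C \right)} = - \frac{77}{2}$ ($M{\left(C \right)} = -14 + 7 \left(- \frac{1}{2} + \left(-7 + 2 \cdot 2\right)\right) = -14 + 7 \left(- \frac{1}{2} + \left(-7 + 4\right)\right) = -14 + 7 \left(- \frac{1}{2} - 3\right) = -14 + 7 \left(- \frac{7}{2}\right) = -14 - \frac{49}{2} = - \frac{77}{2}$)
$\left(M{\left(3 \right)} \left(-25\right) + 29\right) - \left(-24 + 5\right)^{2} = \left(\left(- \frac{77}{2}\right) \left(-25\right) + 29\right) - \left(-24 + 5\right)^{2} = \left(\frac{1925}{2} + 29\right) - \left(-19\right)^{2} = \frac{1983}{2} - 361 = \frac{1261}{2}$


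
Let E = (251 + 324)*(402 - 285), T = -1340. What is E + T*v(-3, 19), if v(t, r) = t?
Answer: 71295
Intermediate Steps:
E = 67275 (E = 575*117 = 67275)
E + T*v(-3, 19) = 67275 - 1340*(-3) = 67275 + 4020 = 71295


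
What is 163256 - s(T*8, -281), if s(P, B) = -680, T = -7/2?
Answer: 163936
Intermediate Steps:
T = -7/2 (T = -7*1/2 = -7/2 ≈ -3.5000)
163256 - s(T*8, -281) = 163256 - 1*(-680) = 163256 + 680 = 163936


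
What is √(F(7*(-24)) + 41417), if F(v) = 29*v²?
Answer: √859913 ≈ 927.31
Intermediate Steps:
√(F(7*(-24)) + 41417) = √(29*(7*(-24))² + 41417) = √(29*(-168)² + 41417) = √(29*28224 + 41417) = √(818496 + 41417) = √859913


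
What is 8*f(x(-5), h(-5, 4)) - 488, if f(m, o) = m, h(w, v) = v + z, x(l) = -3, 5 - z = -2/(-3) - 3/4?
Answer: -512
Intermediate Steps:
z = 61/12 (z = 5 - (-2/(-3) - 3/4) = 5 - (-2*(-⅓) - 3*¼) = 5 - (⅔ - ¾) = 5 - 1*(-1/12) = 5 + 1/12 = 61/12 ≈ 5.0833)
h(w, v) = 61/12 + v (h(w, v) = v + 61/12 = 61/12 + v)
8*f(x(-5), h(-5, 4)) - 488 = 8*(-3) - 488 = -24 - 488 = -512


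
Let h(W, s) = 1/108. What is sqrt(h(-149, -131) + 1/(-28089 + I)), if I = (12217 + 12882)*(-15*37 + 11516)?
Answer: sqrt(2270104918231917)/495147690 ≈ 0.096225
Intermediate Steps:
h(W, s) = 1/108
I = 275110139 (I = 25099*(-555 + 11516) = 25099*10961 = 275110139)
sqrt(h(-149, -131) + 1/(-28089 + I)) = sqrt(1/108 + 1/(-28089 + 275110139)) = sqrt(1/108 + 1/275082050) = sqrt(137541079/14854430700) = sqrt(2270104918231917)/495147690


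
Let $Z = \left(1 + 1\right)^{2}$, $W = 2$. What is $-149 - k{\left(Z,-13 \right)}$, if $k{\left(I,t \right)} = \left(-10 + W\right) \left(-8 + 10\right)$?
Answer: $-133$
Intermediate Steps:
$Z = 4$ ($Z = 2^{2} = 4$)
$k{\left(I,t \right)} = -16$ ($k{\left(I,t \right)} = \left(-10 + 2\right) \left(-8 + 10\right) = \left(-8\right) 2 = -16$)
$-149 - k{\left(Z,-13 \right)} = -149 - -16 = -149 + 16 = -133$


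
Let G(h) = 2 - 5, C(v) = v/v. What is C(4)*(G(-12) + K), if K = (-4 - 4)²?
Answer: 61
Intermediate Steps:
C(v) = 1
G(h) = -3
K = 64 (K = (-8)² = 64)
C(4)*(G(-12) + K) = 1*(-3 + 64) = 1*61 = 61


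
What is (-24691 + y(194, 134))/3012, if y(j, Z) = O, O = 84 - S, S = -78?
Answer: -24529/3012 ≈ -8.1438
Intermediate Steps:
O = 162 (O = 84 - 1*(-78) = 84 + 78 = 162)
y(j, Z) = 162
(-24691 + y(194, 134))/3012 = (-24691 + 162)/3012 = -24529*1/3012 = -24529/3012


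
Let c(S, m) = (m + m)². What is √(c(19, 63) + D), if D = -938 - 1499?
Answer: √13439 ≈ 115.93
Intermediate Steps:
c(S, m) = 4*m² (c(S, m) = (2*m)² = 4*m²)
D = -2437
√(c(19, 63) + D) = √(4*63² - 2437) = √(4*3969 - 2437) = √(15876 - 2437) = √13439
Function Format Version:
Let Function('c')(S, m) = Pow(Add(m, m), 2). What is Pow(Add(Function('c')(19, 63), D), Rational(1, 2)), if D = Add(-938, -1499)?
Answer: Pow(13439, Rational(1, 2)) ≈ 115.93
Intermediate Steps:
Function('c')(S, m) = Mul(4, Pow(m, 2)) (Function('c')(S, m) = Pow(Mul(2, m), 2) = Mul(4, Pow(m, 2)))
D = -2437
Pow(Add(Function('c')(19, 63), D), Rational(1, 2)) = Pow(Add(Mul(4, Pow(63, 2)), -2437), Rational(1, 2)) = Pow(Add(Mul(4, 3969), -2437), Rational(1, 2)) = Pow(Add(15876, -2437), Rational(1, 2)) = Pow(13439, Rational(1, 2))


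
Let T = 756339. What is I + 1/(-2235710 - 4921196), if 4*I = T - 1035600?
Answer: -999322363235/14313812 ≈ -69815.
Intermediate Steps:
I = -279261/4 (I = (756339 - 1035600)/4 = (¼)*(-279261) = -279261/4 ≈ -69815.)
I + 1/(-2235710 - 4921196) = -279261/4 + 1/(-2235710 - 4921196) = -279261/4 + 1/(-7156906) = -279261/4 - 1/7156906 = -999322363235/14313812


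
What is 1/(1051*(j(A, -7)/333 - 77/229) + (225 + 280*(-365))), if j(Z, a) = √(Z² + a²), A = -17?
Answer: -1760511577149/180150262644235121 - 18353458503*√2/4683906828750113146 ≈ -9.7780e-6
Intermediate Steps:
1/(1051*(j(A, -7)/333 - 77/229) + (225 + 280*(-365))) = 1/(1051*(√((-17)² + (-7)²)/333 - 77/229) + (225 + 280*(-365))) = 1/(1051*(√(289 + 49)*(1/333) - 77*1/229) + (225 - 102200)) = 1/(1051*(√338*(1/333) - 77/229) - 101975) = 1/(1051*((13*√2)*(1/333) - 77/229) - 101975) = 1/(1051*(13*√2/333 - 77/229) - 101975) = 1/(1051*(-77/229 + 13*√2/333) - 101975) = 1/((-80927/229 + 13663*√2/333) - 101975) = 1/(-23433202/229 + 13663*√2/333)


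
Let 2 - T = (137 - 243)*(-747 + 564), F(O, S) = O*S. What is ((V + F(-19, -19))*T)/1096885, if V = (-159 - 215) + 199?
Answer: -3607656/1096885 ≈ -3.2890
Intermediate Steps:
T = -19396 (T = 2 - (137 - 243)*(-747 + 564) = 2 - (-106)*(-183) = 2 - 1*19398 = 2 - 19398 = -19396)
V = -175 (V = -374 + 199 = -175)
((V + F(-19, -19))*T)/1096885 = ((-175 - 19*(-19))*(-19396))/1096885 = ((-175 + 361)*(-19396))*(1/1096885) = (186*(-19396))*(1/1096885) = -3607656*1/1096885 = -3607656/1096885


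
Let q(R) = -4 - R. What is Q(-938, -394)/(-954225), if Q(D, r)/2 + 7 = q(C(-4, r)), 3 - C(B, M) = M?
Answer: 272/318075 ≈ 0.00085514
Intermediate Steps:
C(B, M) = 3 - M
Q(D, r) = -28 + 2*r (Q(D, r) = -14 + 2*(-4 - (3 - r)) = -14 + 2*(-4 + (-3 + r)) = -14 + 2*(-7 + r) = -14 + (-14 + 2*r) = -28 + 2*r)
Q(-938, -394)/(-954225) = (-28 + 2*(-394))/(-954225) = (-28 - 788)*(-1/954225) = -816*(-1/954225) = 272/318075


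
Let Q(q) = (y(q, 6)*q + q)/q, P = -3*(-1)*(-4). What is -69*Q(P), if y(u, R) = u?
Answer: 759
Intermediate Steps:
P = -12 (P = 3*(-4) = -12)
Q(q) = (q + q**2)/q (Q(q) = (q*q + q)/q = (q**2 + q)/q = (q + q**2)/q)
-69*Q(P) = -69*(1 - 12) = -69*(-11) = 759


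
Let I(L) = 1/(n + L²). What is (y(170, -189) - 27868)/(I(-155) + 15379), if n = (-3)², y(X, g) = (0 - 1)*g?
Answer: -665237086/369618887 ≈ -1.7998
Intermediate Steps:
y(X, g) = -g
n = 9
I(L) = 1/(9 + L²)
(y(170, -189) - 27868)/(I(-155) + 15379) = (-1*(-189) - 27868)/(1/(9 + (-155)²) + 15379) = (189 - 27868)/(1/(9 + 24025) + 15379) = -27679/(1/24034 + 15379) = -27679/369618887/24034 = -27679*24034/369618887 = -665237086/369618887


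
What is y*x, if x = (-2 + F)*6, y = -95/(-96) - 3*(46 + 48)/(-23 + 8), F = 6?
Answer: 9499/20 ≈ 474.95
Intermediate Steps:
y = 9499/480 (y = -95*(-1/96) - 3/((-15/94)) = 95/96 - 3/((-15*1/94)) = 95/96 - 3/(-15/94) = 95/96 - 3*(-94/15) = 95/96 + 94/5 = 9499/480 ≈ 19.790)
x = 24 (x = (-2 + 6)*6 = 4*6 = 24)
y*x = (9499/480)*24 = 9499/20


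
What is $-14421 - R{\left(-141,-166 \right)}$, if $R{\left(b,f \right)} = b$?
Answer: $-14280$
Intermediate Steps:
$-14421 - R{\left(-141,-166 \right)} = -14421 - -141 = -14421 + 141 = -14280$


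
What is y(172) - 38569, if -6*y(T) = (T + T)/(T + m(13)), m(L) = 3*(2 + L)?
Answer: -25108591/651 ≈ -38569.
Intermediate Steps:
m(L) = 6 + 3*L
y(T) = -T/(3*(45 + T)) (y(T) = -(T + T)/(6*(T + (6 + 3*13))) = -2*T/(6*(T + (6 + 39))) = -2*T/(6*(T + 45)) = -2*T/(6*(45 + T)) = -T/(3*(45 + T)))
y(172) - 38569 = -1*172/(135 + 3*172) - 38569 = -1*172/(135 + 516) - 38569 = -1*172/651 - 38569 = -1*172*1/651 - 38569 = -172/651 - 38569 = -25108591/651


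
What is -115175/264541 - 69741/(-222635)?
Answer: -1027518892/8413726505 ≈ -0.12212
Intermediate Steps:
-115175/264541 - 69741/(-222635) = -115175*1/264541 - 69741*(-1/222635) = -115175/264541 + 9963/31805 = -1027518892/8413726505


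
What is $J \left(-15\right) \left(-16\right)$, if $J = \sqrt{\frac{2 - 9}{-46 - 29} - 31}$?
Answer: $16 i \sqrt{6954} \approx 1334.3 i$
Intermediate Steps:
$J = \frac{i \sqrt{6954}}{15}$ ($J = \sqrt{- \frac{7}{-75} - 31} = \sqrt{\left(-7\right) \left(- \frac{1}{75}\right) - 31} = \sqrt{\frac{7}{75} - 31} = \sqrt{- \frac{2318}{75}} = \frac{i \sqrt{6954}}{15} \approx 5.5594 i$)
$J \left(-15\right) \left(-16\right) = \frac{i \sqrt{6954}}{15} \left(-15\right) \left(-16\right) = - i \sqrt{6954} \left(-16\right) = 16 i \sqrt{6954}$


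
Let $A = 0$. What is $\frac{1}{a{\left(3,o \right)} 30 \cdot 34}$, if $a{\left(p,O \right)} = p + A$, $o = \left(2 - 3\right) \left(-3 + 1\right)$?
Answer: $\frac{1}{3060} \approx 0.0003268$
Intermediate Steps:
$o = 2$ ($o = \left(-1\right) \left(-2\right) = 2$)
$a{\left(p,O \right)} = p$ ($a{\left(p,O \right)} = p + 0 = p$)
$\frac{1}{a{\left(3,o \right)} 30 \cdot 34} = \frac{1}{3 \cdot 30 \cdot 34} = \frac{1}{90 \cdot 34} = \frac{1}{3060}$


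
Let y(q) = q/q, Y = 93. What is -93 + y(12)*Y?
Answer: 0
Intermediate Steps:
y(q) = 1
-93 + y(12)*Y = -93 + 1*93 = -93 + 93 = 0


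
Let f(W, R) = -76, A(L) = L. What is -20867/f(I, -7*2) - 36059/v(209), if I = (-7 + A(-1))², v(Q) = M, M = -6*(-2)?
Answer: -155630/57 ≈ -2730.4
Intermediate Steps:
M = 12
v(Q) = 12
I = 64 (I = (-7 - 1)² = (-8)² = 64)
-20867/f(I, -7*2) - 36059/v(209) = -20867/(-76) - 36059/12 = -20867*(-1/76) - 36059*1/12 = 20867/76 - 36059/12 = -155630/57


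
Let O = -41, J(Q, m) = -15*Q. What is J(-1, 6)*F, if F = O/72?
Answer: -205/24 ≈ -8.5417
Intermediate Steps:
F = -41/72 ≈ -0.56944
J(-1, 6)*F = -15*(-1)*(-41/72) = 15*(-41/72) = -205/24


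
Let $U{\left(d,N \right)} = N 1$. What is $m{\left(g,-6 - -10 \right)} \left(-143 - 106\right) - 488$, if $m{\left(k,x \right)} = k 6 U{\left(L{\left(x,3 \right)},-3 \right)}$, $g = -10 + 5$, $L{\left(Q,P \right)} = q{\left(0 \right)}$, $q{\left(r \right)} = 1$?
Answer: $-22898$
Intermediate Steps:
$L{\left(Q,P \right)} = 1$
$U{\left(d,N \right)} = N$
$g = -5$
$m{\left(k,x \right)} = - 18 k$ ($m{\left(k,x \right)} = k 6 \left(-3\right) = 6 k \left(-3\right) = - 18 k$)
$m{\left(g,-6 - -10 \right)} \left(-143 - 106\right) - 488 = \left(-18\right) \left(-5\right) \left(-143 - 106\right) - 488 = 90 \left(-143 - 106\right) - 488 = 90 \left(-249\right) - 488 = -22410 - 488 = -22898$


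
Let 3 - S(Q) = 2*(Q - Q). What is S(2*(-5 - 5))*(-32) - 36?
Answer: -132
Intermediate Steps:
S(Q) = 3 (S(Q) = 3 - 2*(Q - Q) = 3 - 2*0 = 3 - 1*0 = 3 + 0 = 3)
S(2*(-5 - 5))*(-32) - 36 = 3*(-32) - 36 = -96 - 36 = -132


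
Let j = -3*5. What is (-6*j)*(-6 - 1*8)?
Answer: -1260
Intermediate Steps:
j = -15
(-6*j)*(-6 - 1*8) = (-6*(-15))*(-6 - 1*8) = 90*(-6 - 8) = 90*(-14) = -1260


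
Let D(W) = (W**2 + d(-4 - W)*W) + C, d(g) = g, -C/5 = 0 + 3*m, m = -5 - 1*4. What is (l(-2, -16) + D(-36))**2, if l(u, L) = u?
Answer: 76729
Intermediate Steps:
m = -9 (m = -5 - 4 = -9)
C = 135 (C = -5*(0 + 3*(-9)) = -5*(0 - 27) = -5*(-27) = 135)
D(W) = 135 + W**2 + W*(-4 - W) (D(W) = (W**2 + (-4 - W)*W) + 135 = (W**2 + W*(-4 - W)) + 135 = 135 + W**2 + W*(-4 - W))
(l(-2, -16) + D(-36))**2 = (-2 + (135 - 4*(-36)))**2 = (-2 + (135 + 144))**2 = (-2 + 279)**2 = 277**2 = 76729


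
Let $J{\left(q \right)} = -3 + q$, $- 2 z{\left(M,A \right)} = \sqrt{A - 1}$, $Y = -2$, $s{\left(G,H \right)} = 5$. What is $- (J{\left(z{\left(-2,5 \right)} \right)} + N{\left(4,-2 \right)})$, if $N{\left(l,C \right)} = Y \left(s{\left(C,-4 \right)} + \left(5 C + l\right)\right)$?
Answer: $2$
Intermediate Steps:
$z{\left(M,A \right)} = - \frac{\sqrt{-1 + A}}{2}$ ($z{\left(M,A \right)} = - \frac{\sqrt{A - 1}}{2} = - \frac{\sqrt{-1 + A}}{2}$)
$N{\left(l,C \right)} = -10 - 10 C - 2 l$ ($N{\left(l,C \right)} = - 2 \left(5 + \left(5 C + l\right)\right) = - 2 \left(5 + \left(l + 5 C\right)\right) = - 2 \left(5 + l + 5 C\right) = -10 - 10 C - 2 l$)
$- (J{\left(z{\left(-2,5 \right)} \right)} + N{\left(4,-2 \right)}) = - (\left(-3 - \frac{\sqrt{-1 + 5}}{2}\right) - -2) = - (\left(-3 - \frac{\sqrt{4}}{2}\right) - -2) = - (\left(-3 - 1\right) + 2) = - (-4 + 2) = \left(-1\right) \left(-2\right) = 2$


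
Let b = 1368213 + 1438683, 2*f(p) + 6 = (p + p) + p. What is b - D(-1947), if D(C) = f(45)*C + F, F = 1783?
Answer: 5861389/2 ≈ 2.9307e+6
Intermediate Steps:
f(p) = -3 + 3*p/2 (f(p) = -3 + ((p + p) + p)/2 = -3 + (2*p + p)/2 = -3 + (3*p)/2 = -3 + 3*p/2)
b = 2806896
D(C) = 1783 + 129*C/2 (D(C) = (-3 + (3/2)*45)*C + 1783 = (-3 + 135/2)*C + 1783 = 129*C/2 + 1783 = 1783 + 129*C/2)
b - D(-1947) = 2806896 - (1783 + (129/2)*(-1947)) = 2806896 - (1783 - 251163/2) = 2806896 - 1*(-247597/2) = 2806896 + 247597/2 = 5861389/2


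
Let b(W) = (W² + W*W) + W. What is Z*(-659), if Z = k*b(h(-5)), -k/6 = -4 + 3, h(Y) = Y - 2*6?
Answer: -2218194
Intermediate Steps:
h(Y) = -12 + Y (h(Y) = Y - 12 = -12 + Y)
b(W) = W + 2*W² (b(W) = (W² + W²) + W = 2*W² + W = W + 2*W²)
k = 6 (k = -6*(-4 + 3) = -6*(-1) = 6)
Z = 3366 (Z = 6*((-12 - 5)*(1 + 2*(-12 - 5))) = 6*(-17*(1 + 2*(-17))) = 6*(-17*(1 - 34)) = 6*(-17*(-33)) = 6*561 = 3366)
Z*(-659) = 3366*(-659) = -2218194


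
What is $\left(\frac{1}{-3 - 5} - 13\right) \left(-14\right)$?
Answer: $\frac{735}{4} \approx 183.75$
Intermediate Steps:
$\left(\frac{1}{-3 - 5} - 13\right) \left(-14\right) = \left(\frac{1}{-8} - 13\right) \left(-14\right) = \left(- \frac{1}{8} - 13\right) \left(-14\right) = \left(- \frac{105}{8}\right) \left(-14\right) = \frac{735}{4}$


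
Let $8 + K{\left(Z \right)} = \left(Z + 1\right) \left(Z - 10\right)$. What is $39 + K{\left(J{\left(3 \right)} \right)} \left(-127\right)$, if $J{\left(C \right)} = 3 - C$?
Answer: $2325$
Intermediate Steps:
$K{\left(Z \right)} = -8 + \left(1 + Z\right) \left(-10 + Z\right)$ ($K{\left(Z \right)} = -8 + \left(Z + 1\right) \left(Z - 10\right) = -8 + \left(1 + Z\right) \left(-10 + Z\right)$)
$39 + K{\left(J{\left(3 \right)} \right)} \left(-127\right) = 39 + \left(-18 + \left(3 - 3\right)^{2} - 9 \left(3 - 3\right)\right) \left(-127\right) = 39 + \left(-18 + 0^{2} - 0\right) \left(-127\right) = 39 + \left(-18 + 0 + 0\right) \left(-127\right) = 39 - -2286 = 39 + 2286 = 2325$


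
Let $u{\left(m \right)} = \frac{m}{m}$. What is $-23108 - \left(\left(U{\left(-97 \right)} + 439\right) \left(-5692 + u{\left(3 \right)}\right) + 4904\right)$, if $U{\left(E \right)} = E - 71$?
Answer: $1514249$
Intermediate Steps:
$u{\left(m \right)} = 1$
$U{\left(E \right)} = -71 + E$
$-23108 - \left(\left(U{\left(-97 \right)} + 439\right) \left(-5692 + u{\left(3 \right)}\right) + 4904\right) = -23108 - \left(\left(\left(-71 - 97\right) + 439\right) \left(-5692 + 1\right) + 4904\right) = -23108 - \left(\left(-168 + 439\right) \left(-5691\right) + 4904\right) = -23108 - \left(271 \left(-5691\right) + 4904\right) = -23108 - \left(-1542261 + 4904\right) = -23108 - -1537357 = -23108 + 1537357 = 1514249$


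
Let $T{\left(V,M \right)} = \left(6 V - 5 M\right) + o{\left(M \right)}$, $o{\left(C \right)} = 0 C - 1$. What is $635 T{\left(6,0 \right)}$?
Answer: $22225$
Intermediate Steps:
$o{\left(C \right)} = -1$ ($o{\left(C \right)} = 0 - 1 = -1$)
$T{\left(V,M \right)} = -1 - 5 M + 6 V$ ($T{\left(V,M \right)} = \left(6 V - 5 M\right) - 1 = \left(- 5 M + 6 V\right) - 1 = -1 - 5 M + 6 V$)
$635 T{\left(6,0 \right)} = 635 \left(-1 - 0 + 6 \cdot 6\right) = 635 \left(-1 + 0 + 36\right) = 635 \cdot 35 = 22225$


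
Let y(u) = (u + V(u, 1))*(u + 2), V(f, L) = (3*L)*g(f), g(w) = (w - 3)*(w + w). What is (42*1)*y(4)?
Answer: 7056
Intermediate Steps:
g(w) = 2*w*(-3 + w) (g(w) = (-3 + w)*(2*w) = 2*w*(-3 + w))
V(f, L) = 6*L*f*(-3 + f) (V(f, L) = (3*L)*(2*f*(-3 + f)) = 6*L*f*(-3 + f))
y(u) = (2 + u)*(u + 6*u*(-3 + u)) (y(u) = (u + 6*1*u*(-3 + u))*(u + 2) = (u + 6*u*(-3 + u))*(2 + u) = (2 + u)*(u + 6*u*(-3 + u)))
(42*1)*y(4) = (42*1)*(4*(-34 - 5*4 + 6*4²)) = 42*(4*(-34 - 20 + 6*16)) = 42*(4*(-34 - 20 + 96)) = 42*(4*42) = 42*168 = 7056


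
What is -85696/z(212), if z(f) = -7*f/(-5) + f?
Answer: -26780/159 ≈ -168.43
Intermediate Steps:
z(f) = 12*f/5 (z(f) = -7*f*(-1)/5 + f = -(-7)*f/5 + f = 7*f/5 + f = 12*f/5)
-85696/z(212) = -85696/((12/5)*212) = -85696/2544/5 = -85696*5/2544 = -26780/159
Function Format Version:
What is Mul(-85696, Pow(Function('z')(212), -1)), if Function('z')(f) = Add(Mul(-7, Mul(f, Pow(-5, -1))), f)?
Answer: Rational(-26780, 159) ≈ -168.43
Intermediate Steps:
Function('z')(f) = Mul(Rational(12, 5), f) (Function('z')(f) = Add(Mul(-7, Mul(f, Rational(-1, 5))), f) = Add(Mul(-7, Mul(Rational(-1, 5), f)), f) = Add(Mul(Rational(7, 5), f), f) = Mul(Rational(12, 5), f))
Mul(-85696, Pow(Function('z')(212), -1)) = Mul(-85696, Pow(Mul(Rational(12, 5), 212), -1)) = Mul(-85696, Pow(Rational(2544, 5), -1)) = Mul(-85696, Rational(5, 2544)) = Rational(-26780, 159)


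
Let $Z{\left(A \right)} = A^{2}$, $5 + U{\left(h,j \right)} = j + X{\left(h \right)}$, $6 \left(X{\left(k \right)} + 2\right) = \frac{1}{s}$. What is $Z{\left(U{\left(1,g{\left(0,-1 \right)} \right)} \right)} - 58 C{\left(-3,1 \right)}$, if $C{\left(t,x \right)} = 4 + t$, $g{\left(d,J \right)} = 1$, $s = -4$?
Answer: $- \frac{12383}{576} \approx -21.498$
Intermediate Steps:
$X{\left(k \right)} = - \frac{49}{24}$ ($X{\left(k \right)} = -2 + \frac{1}{6 \left(-4\right)} = -2 + \frac{1}{6} \left(- \frac{1}{4}\right) = -2 - \frac{1}{24} = - \frac{49}{24}$)
$U{\left(h,j \right)} = - \frac{169}{24} + j$ ($U{\left(h,j \right)} = -5 + \left(j - \frac{49}{24}\right) = -5 + \left(- \frac{49}{24} + j\right) = - \frac{169}{24} + j$)
$Z{\left(U{\left(1,g{\left(0,-1 \right)} \right)} \right)} - 58 C{\left(-3,1 \right)} = \left(- \frac{169}{24} + 1\right)^{2} - 58 \left(4 - 3\right) = \left(- \frac{145}{24}\right)^{2} - 58 = \frac{21025}{576} - 58 = - \frac{12383}{576}$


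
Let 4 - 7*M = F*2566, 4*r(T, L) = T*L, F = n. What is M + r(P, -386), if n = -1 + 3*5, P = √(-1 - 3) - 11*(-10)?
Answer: -110225/7 - 193*I ≈ -15746.0 - 193.0*I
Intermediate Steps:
P = 110 + 2*I (P = √(-4) + 110 = 2*I + 110 = 110 + 2*I ≈ 110.0 + 2.0*I)
n = 14 (n = -1 + 15 = 14)
F = 14
r(T, L) = L*T/4 (r(T, L) = (T*L)/4 = (L*T)/4 = L*T/4)
M = -35920/7 (M = 4/7 - 2*2566 = 4/7 - ⅐*35924 = 4/7 - 5132 = -35920/7 ≈ -5131.4)
M + r(P, -386) = -35920/7 + (¼)*(-386)*(110 + 2*I) = -35920/7 + (-10615 - 193*I) = -110225/7 - 193*I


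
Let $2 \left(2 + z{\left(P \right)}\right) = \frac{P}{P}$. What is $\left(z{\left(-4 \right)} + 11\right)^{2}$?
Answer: $\frac{361}{4} \approx 90.25$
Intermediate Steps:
$z{\left(P \right)} = - \frac{3}{2}$ ($z{\left(P \right)} = -2 + \frac{P \frac{1}{P}}{2} = -2 + \frac{1}{2} \cdot 1 = -2 + \frac{1}{2} = - \frac{3}{2}$)
$\left(z{\left(-4 \right)} + 11\right)^{2} = \left(- \frac{3}{2} + 11\right)^{2} = \left(\frac{19}{2}\right)^{2} = \frac{361}{4}$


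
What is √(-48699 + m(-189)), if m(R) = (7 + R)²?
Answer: 5*I*√623 ≈ 124.8*I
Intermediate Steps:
√(-48699 + m(-189)) = √(-48699 + (7 - 189)²) = √(-48699 + (-182)²) = √(-48699 + 33124) = √(-15575) = 5*I*√623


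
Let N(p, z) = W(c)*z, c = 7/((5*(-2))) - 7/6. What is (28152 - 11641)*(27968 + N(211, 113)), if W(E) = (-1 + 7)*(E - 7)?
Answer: 1812610602/5 ≈ 3.6252e+8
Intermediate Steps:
c = -28/15 (c = 7/(-10) - 7*⅙ = 7*(-⅒) - 7/6 = -7/10 - 7/6 = -28/15 ≈ -1.8667)
W(E) = -42 + 6*E (W(E) = 6*(-7 + E) = -42 + 6*E)
N(p, z) = -266*z/5 (N(p, z) = (-42 + 6*(-28/15))*z = (-42 - 56/5)*z = -266*z/5)
(28152 - 11641)*(27968 + N(211, 113)) = (28152 - 11641)*(27968 - 266/5*113) = 16511*(27968 - 30058/5) = 16511*(109782/5) = 1812610602/5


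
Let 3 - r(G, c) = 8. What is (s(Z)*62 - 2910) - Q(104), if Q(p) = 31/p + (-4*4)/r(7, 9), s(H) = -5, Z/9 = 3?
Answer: -1676219/520 ≈ -3223.5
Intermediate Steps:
Z = 27 (Z = 9*3 = 27)
r(G, c) = -5 (r(G, c) = 3 - 1*8 = 3 - 8 = -5)
Q(p) = 16/5 + 31/p (Q(p) = 31/p - 4*4/(-5) = 31/p - 16*(-1/5) = 31/p + 16/5 = 16/5 + 31/p)
(s(Z)*62 - 2910) - Q(104) = (-5*62 - 2910) - (16/5 + 31/104) = (-310 - 2910) - (16/5 + 31*(1/104)) = -3220 - (16/5 + 31/104) = -3220 - 1*1819/520 = -3220 - 1819/520 = -1676219/520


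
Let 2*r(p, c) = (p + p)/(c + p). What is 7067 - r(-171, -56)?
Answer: 1604038/227 ≈ 7066.3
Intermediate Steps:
r(p, c) = p/(c + p) (r(p, c) = ((p + p)/(c + p))/2 = ((2*p)/(c + p))/2 = (2*p/(c + p))/2 = p/(c + p))
7067 - r(-171, -56) = 7067 - (-171)/(-56 - 171) = 7067 - (-171)/(-227) = 7067 - (-171)*(-1)/227 = 7067 - 1*171/227 = 7067 - 171/227 = 1604038/227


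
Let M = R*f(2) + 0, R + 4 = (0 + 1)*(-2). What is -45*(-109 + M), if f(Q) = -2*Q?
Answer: 3825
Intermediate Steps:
R = -6 (R = -4 + (0 + 1)*(-2) = -4 + 1*(-2) = -4 - 2 = -6)
M = 24 (M = -(-12)*2 + 0 = -6*(-4) + 0 = 24 + 0 = 24)
-45*(-109 + M) = -45*(-109 + 24) = -45*(-85) = 3825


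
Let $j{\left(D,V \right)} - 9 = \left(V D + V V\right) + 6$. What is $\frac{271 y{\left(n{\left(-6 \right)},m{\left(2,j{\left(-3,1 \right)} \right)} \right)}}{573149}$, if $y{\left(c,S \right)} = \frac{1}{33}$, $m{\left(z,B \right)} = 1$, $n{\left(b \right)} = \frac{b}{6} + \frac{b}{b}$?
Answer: $\frac{271}{18913917} \approx 1.4328 \cdot 10^{-5}$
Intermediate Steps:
$n{\left(b \right)} = 1 + \frac{b}{6}$ ($n{\left(b \right)} = b \frac{1}{6} + 1 = \frac{b}{6} + 1 = 1 + \frac{b}{6}$)
$j{\left(D,V \right)} = 15 + V^{2} + D V$ ($j{\left(D,V \right)} = 9 + \left(\left(V D + V V\right) + 6\right) = 9 + \left(\left(D V + V^{2}\right) + 6\right) = 9 + \left(\left(V^{2} + D V\right) + 6\right) = 9 + \left(6 + V^{2} + D V\right) = 15 + V^{2} + D V$)
$y{\left(c,S \right)} = \frac{1}{33}$
$\frac{271 y{\left(n{\left(-6 \right)},m{\left(2,j{\left(-3,1 \right)} \right)} \right)}}{573149} = \frac{271 \cdot \frac{1}{33}}{573149} = \frac{271}{33} \cdot \frac{1}{573149} = \frac{271}{18913917}$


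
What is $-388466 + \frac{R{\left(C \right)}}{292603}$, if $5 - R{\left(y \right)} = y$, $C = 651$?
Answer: $- \frac{113666317644}{292603} \approx -3.8847 \cdot 10^{5}$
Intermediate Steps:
$R{\left(y \right)} = 5 - y$
$-388466 + \frac{R{\left(C \right)}}{292603} = -388466 + \frac{5 - 651}{292603} = -388466 + \left(5 - 651\right) \frac{1}{292603} = -388466 - \frac{646}{292603} = - \frac{113666317644}{292603}$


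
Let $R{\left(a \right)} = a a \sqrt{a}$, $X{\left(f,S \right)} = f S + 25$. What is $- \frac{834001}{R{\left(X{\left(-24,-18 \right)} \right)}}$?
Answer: $- \frac{834001 \sqrt{457}}{95443993} \approx -0.1868$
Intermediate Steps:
$X{\left(f,S \right)} = 25 + S f$ ($X{\left(f,S \right)} = S f + 25 = 25 + S f$)
$R{\left(a \right)} = a^{\frac{5}{2}}$ ($R{\left(a \right)} = a^{2} \sqrt{a} = a^{\frac{5}{2}}$)
$- \frac{834001}{R{\left(X{\left(-24,-18 \right)} \right)}} = - \frac{834001}{\left(25 - -432\right)^{\frac{5}{2}}} = - \frac{834001}{\left(25 + 432\right)^{\frac{5}{2}}} = - \frac{834001}{457^{\frac{5}{2}}} = - \frac{834001}{208849 \sqrt{457}} = - 834001 \frac{\sqrt{457}}{95443993} = - \frac{834001 \sqrt{457}}{95443993}$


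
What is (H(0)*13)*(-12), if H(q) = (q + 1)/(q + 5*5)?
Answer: -156/25 ≈ -6.2400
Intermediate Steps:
H(q) = (1 + q)/(25 + q) (H(q) = (1 + q)/(q + 25) = (1 + q)/(25 + q))
(H(0)*13)*(-12) = (((1 + 0)/(25 + 0))*13)*(-12) = ((1/25)*13)*(-12) = (13/25)*(-12) = -156/25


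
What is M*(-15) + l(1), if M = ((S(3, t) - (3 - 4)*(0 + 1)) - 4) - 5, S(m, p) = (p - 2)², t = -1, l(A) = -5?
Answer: -20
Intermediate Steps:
S(m, p) = (-2 + p)²
M = 1 (M = (((-2 - 1)² - (3 - 4)*(0 + 1)) - 4) - 5 = (((-3)² - (-1)) - 4) - 5 = ((9 - 1*(-1)) - 4) - 5 = ((9 + 1) - 4) - 5 = (10 - 4) - 5 = 6 - 5 = 1)
M*(-15) + l(1) = 1*(-15) - 5 = -15 - 5 = -20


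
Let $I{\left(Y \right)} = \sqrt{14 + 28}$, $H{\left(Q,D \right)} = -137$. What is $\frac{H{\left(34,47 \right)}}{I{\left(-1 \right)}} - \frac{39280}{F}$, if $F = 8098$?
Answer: $- \frac{19640}{4049} - \frac{137 \sqrt{42}}{42} \approx -25.99$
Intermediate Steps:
$I{\left(Y \right)} = \sqrt{42}$
$\frac{H{\left(34,47 \right)}}{I{\left(-1 \right)}} - \frac{39280}{F} = - \frac{137}{\sqrt{42}} - \frac{39280}{8098} = - 137 \frac{\sqrt{42}}{42} - \frac{19640}{4049} = - \frac{137 \sqrt{42}}{42} - \frac{19640}{4049} = - \frac{19640}{4049} - \frac{137 \sqrt{42}}{42}$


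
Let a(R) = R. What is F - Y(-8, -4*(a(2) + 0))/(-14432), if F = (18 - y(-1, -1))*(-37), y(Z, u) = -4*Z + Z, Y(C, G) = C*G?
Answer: -250303/451 ≈ -555.00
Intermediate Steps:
y(Z, u) = -3*Z
F = -555 (F = (18 - (-3)*(-1))*(-37) = (18 - 1*3)*(-37) = (18 - 3)*(-37) = 15*(-37) = -555)
F - Y(-8, -4*(a(2) + 0))/(-14432) = -555 - (-(-32)*(2 + 0))/(-14432) = -555 - (-(-32)*2)*(-1)/14432 = -555 - (-8*(-8))*(-1)/14432 = -555 - 64*(-1)/14432 = -555 - 1*(-2/451) = -555 + 2/451 = -250303/451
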